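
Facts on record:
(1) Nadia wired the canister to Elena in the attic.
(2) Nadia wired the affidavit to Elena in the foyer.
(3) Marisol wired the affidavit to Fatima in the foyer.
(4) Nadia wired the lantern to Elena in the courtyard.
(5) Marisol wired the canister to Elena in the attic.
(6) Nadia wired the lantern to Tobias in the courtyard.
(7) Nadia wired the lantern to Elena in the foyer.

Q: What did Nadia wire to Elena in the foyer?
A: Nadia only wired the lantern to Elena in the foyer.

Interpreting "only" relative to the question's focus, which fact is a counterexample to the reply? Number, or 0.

2

The question "What did ...?" targets the thing, so in the reply the focus falls on "the lantern".
So "only" ranges over things; the rest (same agent, recipient, setting (Nadia / Elena / in the foyer)) is presupposed.
Fact (2) keeps same agent, recipient, setting (Nadia / Elena / in the foyer) but has thing = the affidavit; that refutes the reply.
(Fact (4) would refute a reading with focus on the setting — but that is not what the question asks.)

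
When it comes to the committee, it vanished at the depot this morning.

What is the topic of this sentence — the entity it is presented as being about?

The construction explicitly marks "the committee" as what the sentence is about — the topic.
The remainder of the clause is the comment (what is said about the topic).

the committee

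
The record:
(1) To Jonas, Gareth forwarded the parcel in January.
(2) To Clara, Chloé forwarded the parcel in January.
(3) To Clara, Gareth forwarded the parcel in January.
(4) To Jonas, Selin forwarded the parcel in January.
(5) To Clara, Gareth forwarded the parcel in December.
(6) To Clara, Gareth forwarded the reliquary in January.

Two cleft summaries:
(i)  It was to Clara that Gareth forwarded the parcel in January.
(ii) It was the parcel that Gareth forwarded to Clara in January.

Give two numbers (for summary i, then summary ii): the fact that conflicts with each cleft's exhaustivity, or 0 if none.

1, 6

Summary (i) focuses "Clara" (the recipient); background agent = Gareth, thing = the parcel, setting = in January. Fact (1) matches that background with recipient = Jonas — refutes (i).
Summary (ii) focuses "the parcel" (the thing); background agent = Gareth, recipient = Clara, setting = in January. Fact (6) matches that background with thing = the reliquary — refutes (ii).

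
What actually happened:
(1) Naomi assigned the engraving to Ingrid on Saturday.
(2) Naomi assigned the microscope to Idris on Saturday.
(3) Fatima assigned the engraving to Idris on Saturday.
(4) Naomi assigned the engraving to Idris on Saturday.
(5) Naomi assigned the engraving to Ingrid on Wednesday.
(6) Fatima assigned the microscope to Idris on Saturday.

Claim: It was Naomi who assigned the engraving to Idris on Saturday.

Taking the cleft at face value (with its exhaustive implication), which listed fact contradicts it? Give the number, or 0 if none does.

3

The cleft puts "Naomi" in focus and presupposes the open proposition with the engraving as thing and Idris as recipient and on Saturday as setting.
The exhaustive reading says no other agent fits that background.
Fact (3) shares the background but with agent = Fatima; exhaustivity is violated.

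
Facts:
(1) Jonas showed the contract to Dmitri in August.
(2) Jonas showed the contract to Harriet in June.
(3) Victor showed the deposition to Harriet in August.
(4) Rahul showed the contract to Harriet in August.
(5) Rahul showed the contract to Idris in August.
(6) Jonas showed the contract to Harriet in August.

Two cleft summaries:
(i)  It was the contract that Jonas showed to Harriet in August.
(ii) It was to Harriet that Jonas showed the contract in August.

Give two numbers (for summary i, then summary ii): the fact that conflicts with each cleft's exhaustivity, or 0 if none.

0, 1

Summary (i) focuses "the contract" (the thing); background same agent, recipient, setting (Jonas / Harriet / in August). No fact matches that background with a different thing, so 0.
Summary (ii) focuses "Harriet" (the recipient); background same agent, thing, setting (Jonas / the contract / in August). Fact (1) matches that background with recipient = Dmitri — refutes (ii).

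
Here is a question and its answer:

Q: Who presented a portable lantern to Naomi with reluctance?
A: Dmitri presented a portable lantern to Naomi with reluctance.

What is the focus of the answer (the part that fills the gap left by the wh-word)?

Dmitri

The wh-word "who" asks about the subject (agent).
In the answer, "a portable lantern", "to Naomi" and "with reluctance" are given — repeated from the question.
The constituent filling the subject (agent) gap is "Dmitri"; that is the focus and would carry nuclear stress.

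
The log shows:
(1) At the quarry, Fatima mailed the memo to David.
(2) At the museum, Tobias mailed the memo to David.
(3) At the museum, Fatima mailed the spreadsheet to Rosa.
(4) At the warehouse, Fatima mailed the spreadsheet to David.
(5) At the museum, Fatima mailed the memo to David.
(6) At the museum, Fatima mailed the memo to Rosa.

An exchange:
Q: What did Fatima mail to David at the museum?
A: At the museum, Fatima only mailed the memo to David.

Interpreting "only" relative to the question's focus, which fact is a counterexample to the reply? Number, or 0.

The question "What did ...?" targets the thing, so in the reply the focus falls on "the memo".
So "only" ranges over things; the rest (agent = Fatima, recipient = David, setting = at the museum) is presupposed.
No listed fact shares that background with another thing. Nothing contradicts the reply.
(Fact (1) would refute a reading with focus on the setting — but that is not what the question asks.)

0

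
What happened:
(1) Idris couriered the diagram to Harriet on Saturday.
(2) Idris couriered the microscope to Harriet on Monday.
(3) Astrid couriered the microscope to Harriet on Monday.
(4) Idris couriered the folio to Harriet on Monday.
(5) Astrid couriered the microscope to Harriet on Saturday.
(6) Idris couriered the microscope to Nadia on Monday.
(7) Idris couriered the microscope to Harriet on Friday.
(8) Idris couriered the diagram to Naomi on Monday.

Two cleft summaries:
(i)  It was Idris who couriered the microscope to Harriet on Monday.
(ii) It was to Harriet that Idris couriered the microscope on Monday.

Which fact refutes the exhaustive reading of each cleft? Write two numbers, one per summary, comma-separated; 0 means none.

3, 6

Summary (i) focuses "Idris" (the agent); background same thing, recipient, setting (the microscope / Harriet / on Monday). Fact (3) matches that background with agent = Astrid — refutes (i).
Summary (ii) focuses "Harriet" (the recipient); background same agent, thing, setting (Idris / the microscope / on Monday). Fact (6) matches that background with recipient = Nadia — refutes (ii).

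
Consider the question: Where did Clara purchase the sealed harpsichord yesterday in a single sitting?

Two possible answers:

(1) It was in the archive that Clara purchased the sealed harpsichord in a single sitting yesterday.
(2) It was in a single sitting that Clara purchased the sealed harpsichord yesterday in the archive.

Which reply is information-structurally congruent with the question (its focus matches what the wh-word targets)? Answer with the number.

1

The question word "where" targets the location.
Option (1) clefts "in the archive" — that matches what the question asks about.
Option (2) clefts "in a single sitting" — the manner, not what was asked.
So the congruent reply is (1).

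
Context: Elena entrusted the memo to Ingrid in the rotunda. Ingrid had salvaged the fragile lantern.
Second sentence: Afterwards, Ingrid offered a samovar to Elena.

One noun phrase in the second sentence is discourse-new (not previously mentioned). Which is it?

a samovar

"Ingrid" and "Elena" in the second sentence are given — already mentioned in the context.
"a samovar" has no antecedent in the context; it is discourse-new (the indefinite article also signals a new referent).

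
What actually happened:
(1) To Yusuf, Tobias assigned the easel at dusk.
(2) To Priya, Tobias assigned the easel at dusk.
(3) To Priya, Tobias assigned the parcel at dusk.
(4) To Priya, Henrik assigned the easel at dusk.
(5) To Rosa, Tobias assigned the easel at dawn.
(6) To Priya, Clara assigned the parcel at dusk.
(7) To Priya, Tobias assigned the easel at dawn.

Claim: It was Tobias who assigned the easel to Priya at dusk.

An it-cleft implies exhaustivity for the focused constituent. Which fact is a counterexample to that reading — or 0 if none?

4

The cleft puts "Tobias" in focus and presupposes the open proposition with the easel as thing and Priya as recipient and at dusk as setting.
The exhaustive reading says no other agent fits that background.
But fact (4) also has the easel as thing and Priya as recipient and at dusk as setting, with agent = Henrik — so the exhaustive reading fails.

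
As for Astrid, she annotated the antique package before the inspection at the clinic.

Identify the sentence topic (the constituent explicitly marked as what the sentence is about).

The construction explicitly marks "Astrid" as what the sentence is about — the topic.
The remainder of the clause is the comment (what is said about the topic).

Astrid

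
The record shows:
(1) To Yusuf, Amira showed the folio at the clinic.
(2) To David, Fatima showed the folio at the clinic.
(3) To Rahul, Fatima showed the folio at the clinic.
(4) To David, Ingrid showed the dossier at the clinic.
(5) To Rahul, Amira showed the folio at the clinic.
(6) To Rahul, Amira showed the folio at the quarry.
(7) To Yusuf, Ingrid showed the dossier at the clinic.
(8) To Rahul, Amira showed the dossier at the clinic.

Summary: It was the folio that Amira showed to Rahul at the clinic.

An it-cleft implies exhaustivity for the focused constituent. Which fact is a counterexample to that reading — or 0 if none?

The cleft puts "the folio" in focus and presupposes the open proposition with agent = Amira, recipient = Rahul, setting = at the clinic.
Exhaustivity: the folio is the only thing satisfying that background.
But fact (8) also has agent = Amira, recipient = Rahul, setting = at the clinic, with thing = the dossier — so the exhaustive reading fails.

8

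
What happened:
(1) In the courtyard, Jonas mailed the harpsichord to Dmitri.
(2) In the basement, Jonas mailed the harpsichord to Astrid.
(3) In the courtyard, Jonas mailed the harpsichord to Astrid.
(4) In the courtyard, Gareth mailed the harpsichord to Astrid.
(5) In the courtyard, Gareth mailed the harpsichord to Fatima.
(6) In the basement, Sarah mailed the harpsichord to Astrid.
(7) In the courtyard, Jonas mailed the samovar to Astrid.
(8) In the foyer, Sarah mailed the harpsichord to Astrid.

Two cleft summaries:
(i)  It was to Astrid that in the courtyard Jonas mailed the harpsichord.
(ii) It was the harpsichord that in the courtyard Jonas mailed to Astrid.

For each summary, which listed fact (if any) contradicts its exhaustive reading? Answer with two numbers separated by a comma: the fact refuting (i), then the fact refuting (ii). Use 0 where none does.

Summary (i) focuses "Astrid" (the recipient); background same agent, thing, setting (Jonas / the harpsichord / in the courtyard). Fact (1) matches that background with recipient = Dmitri — refutes (i).
Summary (ii) focuses "the harpsichord" (the thing); background same agent, recipient, setting (Jonas / Astrid / in the courtyard). Fact (7) matches that background with thing = the samovar — refutes (ii).

1, 7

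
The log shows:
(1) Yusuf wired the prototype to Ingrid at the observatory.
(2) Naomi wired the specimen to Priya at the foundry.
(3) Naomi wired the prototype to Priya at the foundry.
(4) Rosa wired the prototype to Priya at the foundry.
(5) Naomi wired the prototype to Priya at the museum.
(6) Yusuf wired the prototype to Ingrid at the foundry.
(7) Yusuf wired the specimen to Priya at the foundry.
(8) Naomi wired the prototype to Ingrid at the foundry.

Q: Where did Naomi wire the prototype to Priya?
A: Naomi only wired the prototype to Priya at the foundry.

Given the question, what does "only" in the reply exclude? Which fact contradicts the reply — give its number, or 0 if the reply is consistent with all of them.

5

The question "Where did ...?" targets the setting, so in the reply the focus falls on "at the foundry".
So "only" ranges over settings; the rest (Naomi as agent and the prototype as thing and Priya as recipient) is presupposed.
Fact (5) keeps Naomi as agent and the prototype as thing and Priya as recipient but has setting = at the museum; that refutes the reply.
(Fact (8) would refute a reading with focus on the recipient — but that is not what the question asks.)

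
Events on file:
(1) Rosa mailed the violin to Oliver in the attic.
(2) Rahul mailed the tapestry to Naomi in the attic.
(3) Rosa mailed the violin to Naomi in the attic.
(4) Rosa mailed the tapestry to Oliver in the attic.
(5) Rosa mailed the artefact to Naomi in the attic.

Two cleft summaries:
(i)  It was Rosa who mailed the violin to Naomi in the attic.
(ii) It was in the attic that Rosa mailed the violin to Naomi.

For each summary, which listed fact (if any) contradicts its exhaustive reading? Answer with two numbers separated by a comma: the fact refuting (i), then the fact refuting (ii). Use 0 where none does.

(i): focus "Rosa". No fact shares the violin as thing and Naomi as recipient and in the attic as setting with a different agent. 0.
(ii): focus "in the attic". No fact shares Rosa as agent and the violin as thing and Naomi as recipient with a different setting. 0.

0, 0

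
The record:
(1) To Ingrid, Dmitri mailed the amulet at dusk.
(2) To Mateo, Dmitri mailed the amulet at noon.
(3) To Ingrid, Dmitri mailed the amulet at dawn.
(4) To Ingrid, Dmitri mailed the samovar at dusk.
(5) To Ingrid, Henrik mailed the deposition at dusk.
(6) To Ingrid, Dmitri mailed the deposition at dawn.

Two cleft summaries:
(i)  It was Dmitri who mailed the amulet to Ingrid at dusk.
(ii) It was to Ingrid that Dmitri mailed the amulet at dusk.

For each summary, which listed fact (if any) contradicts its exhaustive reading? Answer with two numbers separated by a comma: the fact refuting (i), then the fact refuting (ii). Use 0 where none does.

0, 0

Summary (i) focuses "Dmitri" (the agent); background the amulet as thing and Ingrid as recipient and at dusk as setting. No fact matches that background with a different agent, so 0.
Summary (ii) focuses "Ingrid" (the recipient); background Dmitri as agent and the amulet as thing and at dusk as setting. No fact matches that background with a different recipient, so 0.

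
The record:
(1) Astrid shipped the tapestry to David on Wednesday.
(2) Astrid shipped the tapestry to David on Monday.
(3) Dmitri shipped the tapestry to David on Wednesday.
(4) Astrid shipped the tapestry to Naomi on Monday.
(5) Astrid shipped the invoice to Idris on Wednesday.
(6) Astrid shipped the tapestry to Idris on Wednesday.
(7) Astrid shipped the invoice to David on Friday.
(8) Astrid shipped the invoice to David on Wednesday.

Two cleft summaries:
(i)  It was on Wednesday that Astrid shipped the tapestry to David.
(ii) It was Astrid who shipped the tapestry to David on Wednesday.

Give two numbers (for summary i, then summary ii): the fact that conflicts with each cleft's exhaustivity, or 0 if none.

Summary (i) focuses "on Wednesday" (the setting); background Astrid as agent and the tapestry as thing and David as recipient. Fact (2) matches that background with setting = on Monday — refutes (i).
Summary (ii) focuses "Astrid" (the agent); background the tapestry as thing and David as recipient and on Wednesday as setting. Fact (3) matches that background with agent = Dmitri — refutes (ii).

2, 3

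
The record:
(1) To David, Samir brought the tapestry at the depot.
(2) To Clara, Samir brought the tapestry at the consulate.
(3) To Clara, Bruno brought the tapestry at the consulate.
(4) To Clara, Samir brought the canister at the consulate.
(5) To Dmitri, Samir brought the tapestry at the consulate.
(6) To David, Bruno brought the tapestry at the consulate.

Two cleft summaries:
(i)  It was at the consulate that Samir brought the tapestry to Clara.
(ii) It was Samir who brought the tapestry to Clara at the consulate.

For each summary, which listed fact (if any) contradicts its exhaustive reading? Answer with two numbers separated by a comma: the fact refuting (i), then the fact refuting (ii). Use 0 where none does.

0, 3

(i): focus "at the consulate". No fact shares same agent, thing, recipient (Samir / the tapestry / Clara) with a different setting. 0.
(ii): focus "Samir". Looking for same thing, recipient, setting (the tapestry / Clara / at the consulate) with some other agent — fact (3) has Bruno there. Refuted.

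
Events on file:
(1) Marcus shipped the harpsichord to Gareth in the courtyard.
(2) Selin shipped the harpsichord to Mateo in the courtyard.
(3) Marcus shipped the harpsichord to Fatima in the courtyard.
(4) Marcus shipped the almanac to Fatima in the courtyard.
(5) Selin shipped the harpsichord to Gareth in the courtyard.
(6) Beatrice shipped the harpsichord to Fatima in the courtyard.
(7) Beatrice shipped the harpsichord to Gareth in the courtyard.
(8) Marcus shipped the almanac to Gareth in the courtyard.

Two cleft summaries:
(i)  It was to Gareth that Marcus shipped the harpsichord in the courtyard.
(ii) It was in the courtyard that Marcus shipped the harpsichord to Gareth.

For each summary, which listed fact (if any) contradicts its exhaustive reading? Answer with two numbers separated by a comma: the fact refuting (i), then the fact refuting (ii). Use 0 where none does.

3, 0

Summary (i) focuses "Gareth" (the recipient); background same agent, thing, setting (Marcus / the harpsichord / in the courtyard). Fact (3) matches that background with recipient = Fatima — refutes (i).
Summary (ii) focuses "in the courtyard" (the setting); background same agent, thing, recipient (Marcus / the harpsichord / Gareth). No fact matches that background with a different setting, so 0.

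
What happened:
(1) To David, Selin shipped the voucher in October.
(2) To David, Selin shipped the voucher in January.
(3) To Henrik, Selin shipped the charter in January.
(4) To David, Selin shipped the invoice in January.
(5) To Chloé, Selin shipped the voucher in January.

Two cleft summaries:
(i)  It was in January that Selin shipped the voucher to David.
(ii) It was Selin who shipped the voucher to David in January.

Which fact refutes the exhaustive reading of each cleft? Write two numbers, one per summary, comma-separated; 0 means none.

1, 0

(i): focus "in January". Looking for agent = Selin, thing = the voucher, recipient = David with some other setting — fact (1) has in October there. Refuted.
(ii): focus "Selin". No fact shares thing = the voucher, recipient = David, setting = in January with a different agent. 0.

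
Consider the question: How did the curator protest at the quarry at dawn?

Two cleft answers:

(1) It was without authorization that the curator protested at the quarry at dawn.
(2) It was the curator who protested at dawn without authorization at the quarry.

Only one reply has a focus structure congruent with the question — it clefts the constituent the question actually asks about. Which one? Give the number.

1

The question word "how" targets the manner.
Option (1) clefts "without authorization" — that matches what the question asks about.
Option (2) clefts "the curator" — the subject (agent), not what was asked.
So the congruent reply is (1).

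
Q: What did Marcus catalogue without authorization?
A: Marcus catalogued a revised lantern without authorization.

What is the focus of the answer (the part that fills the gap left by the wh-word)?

The wh-word "what" asks about the direct object.
In the answer, "Marcus" and "without authorization" are given — repeated from the question.
The constituent filling the direct object gap is "a revised lantern"; that is the focus and would carry nuclear stress.

a revised lantern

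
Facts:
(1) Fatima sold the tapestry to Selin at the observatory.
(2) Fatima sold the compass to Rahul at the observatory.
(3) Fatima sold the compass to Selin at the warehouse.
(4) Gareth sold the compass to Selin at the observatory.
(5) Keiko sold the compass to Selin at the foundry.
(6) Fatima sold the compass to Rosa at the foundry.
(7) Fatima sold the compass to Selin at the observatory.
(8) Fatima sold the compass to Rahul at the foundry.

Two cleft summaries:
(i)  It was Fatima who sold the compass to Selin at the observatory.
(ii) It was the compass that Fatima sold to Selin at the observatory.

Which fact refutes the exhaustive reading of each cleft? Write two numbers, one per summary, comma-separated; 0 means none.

(i): focus "Fatima". Looking for same thing, recipient, setting (the compass / Selin / at the observatory) with some other agent — fact (4) has Gareth there. Refuted.
(ii): focus "the compass". Looking for same agent, recipient, setting (Fatima / Selin / at the observatory) with some other thing — fact (1) has the tapestry there. Refuted.

4, 1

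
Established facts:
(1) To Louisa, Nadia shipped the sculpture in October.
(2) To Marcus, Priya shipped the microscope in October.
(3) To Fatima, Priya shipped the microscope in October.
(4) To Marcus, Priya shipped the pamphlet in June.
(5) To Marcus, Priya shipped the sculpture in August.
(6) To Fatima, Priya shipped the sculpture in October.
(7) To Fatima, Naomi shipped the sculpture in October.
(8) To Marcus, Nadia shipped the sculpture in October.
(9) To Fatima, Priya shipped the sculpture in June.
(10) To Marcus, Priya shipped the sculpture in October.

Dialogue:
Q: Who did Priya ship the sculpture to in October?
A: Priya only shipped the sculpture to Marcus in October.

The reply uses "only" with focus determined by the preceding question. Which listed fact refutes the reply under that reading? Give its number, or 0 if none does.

Answering "Who did ... to ...?" puts focus on the recipient — here, "Marcus".
So "only" ranges over recipients; the rest (same agent, thing, setting (Priya / the sculpture / in October)) is presupposed.
Fact (6) keeps same agent, thing, setting (Priya / the sculpture / in October) but has recipient = Fatima; that refutes the reply.
(Fact (2) would refute a reading with focus on the thing — but that is not what the question asks.)

6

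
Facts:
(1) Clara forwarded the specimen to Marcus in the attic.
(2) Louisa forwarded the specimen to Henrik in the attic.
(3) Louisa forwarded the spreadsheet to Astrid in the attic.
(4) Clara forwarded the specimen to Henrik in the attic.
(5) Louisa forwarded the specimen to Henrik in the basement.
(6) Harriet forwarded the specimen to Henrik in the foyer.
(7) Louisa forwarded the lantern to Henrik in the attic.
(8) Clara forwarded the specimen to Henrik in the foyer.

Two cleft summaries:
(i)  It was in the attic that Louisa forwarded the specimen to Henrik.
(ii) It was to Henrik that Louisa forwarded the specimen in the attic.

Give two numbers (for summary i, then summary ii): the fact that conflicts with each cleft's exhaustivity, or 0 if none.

5, 0

(i): focus "in the attic". Looking for Louisa as agent and the specimen as thing and Henrik as recipient with some other setting — fact (5) has in the basement there. Refuted.
(ii): focus "Henrik". No fact shares Louisa as agent and the specimen as thing and in the attic as setting with a different recipient. 0.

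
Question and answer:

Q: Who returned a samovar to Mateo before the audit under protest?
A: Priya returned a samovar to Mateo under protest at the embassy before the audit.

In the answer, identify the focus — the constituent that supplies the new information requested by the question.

Priya

The wh-word "who" asks about the subject (agent).
In the answer, "a samovar", "to Mateo", "before the audit" and "under protest" are given — repeated from the question.
"at the embassy" is also new, but it specifies the location, which is not what the question asks about — so it is not the focus.
The constituent filling the subject (agent) gap is "Priya"; that is the focus.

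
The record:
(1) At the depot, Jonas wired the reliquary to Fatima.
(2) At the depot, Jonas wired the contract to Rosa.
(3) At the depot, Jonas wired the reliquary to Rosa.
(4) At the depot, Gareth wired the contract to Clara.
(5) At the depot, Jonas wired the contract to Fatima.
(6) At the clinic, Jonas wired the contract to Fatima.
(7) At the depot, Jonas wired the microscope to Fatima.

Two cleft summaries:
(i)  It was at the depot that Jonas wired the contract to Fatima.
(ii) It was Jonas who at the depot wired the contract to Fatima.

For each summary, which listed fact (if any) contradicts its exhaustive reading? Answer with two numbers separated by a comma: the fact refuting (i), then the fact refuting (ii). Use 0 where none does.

Summary (i) focuses "at the depot" (the setting); background agent = Jonas, thing = the contract, recipient = Fatima. Fact (6) matches that background with setting = at the clinic — refutes (i).
Summary (ii) focuses "Jonas" (the agent); background thing = the contract, recipient = Fatima, setting = at the depot. No fact matches that background with a different agent, so 0.

6, 0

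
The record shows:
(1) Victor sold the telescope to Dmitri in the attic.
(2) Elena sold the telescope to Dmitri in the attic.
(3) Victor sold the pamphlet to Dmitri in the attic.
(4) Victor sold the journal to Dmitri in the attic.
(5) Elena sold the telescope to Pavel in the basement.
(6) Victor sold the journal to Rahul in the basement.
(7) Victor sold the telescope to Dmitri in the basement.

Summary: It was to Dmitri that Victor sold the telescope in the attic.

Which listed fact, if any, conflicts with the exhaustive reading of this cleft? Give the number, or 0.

0

The cleft puts "Dmitri" in focus and presupposes the open proposition with agent = Victor, thing = the telescope, setting = in the attic.
Exhaustivity: Dmitri is the only recipient satisfying that background.
No listed fact matches the background with a different recipient. Exhaustivity holds.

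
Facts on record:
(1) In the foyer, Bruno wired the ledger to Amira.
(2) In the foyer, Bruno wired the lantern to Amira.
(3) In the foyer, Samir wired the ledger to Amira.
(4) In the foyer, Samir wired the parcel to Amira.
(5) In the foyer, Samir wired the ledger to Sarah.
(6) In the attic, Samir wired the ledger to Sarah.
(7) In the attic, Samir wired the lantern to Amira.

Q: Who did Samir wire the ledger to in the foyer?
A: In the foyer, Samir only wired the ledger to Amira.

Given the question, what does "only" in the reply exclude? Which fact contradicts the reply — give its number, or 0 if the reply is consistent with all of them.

5

The question "Who did ... to ...?" targets the recipient, so in the reply the focus falls on "Amira".
"Only" then excludes alternative recipients while the background — same agent, thing, setting (Samir / the ledger / in the foyer) — is held fixed.
Fact (5) keeps same agent, thing, setting (Samir / the ledger / in the foyer) but has recipient = Sarah; that refutes the reply.
(Fact (4) would refute a reading with focus on the thing — but that is not what the question asks.)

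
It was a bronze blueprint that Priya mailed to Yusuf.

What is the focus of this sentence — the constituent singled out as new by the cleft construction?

a bronze blueprint

In an it-cleft "It was X that/who ...", the clefted constituent X is the focus; the that/who-clause expresses the presupposed open proposition.
Here the focus is "a bronze blueprint". The backgrounded (presupposed) material includes "Priya" and "to Yusuf".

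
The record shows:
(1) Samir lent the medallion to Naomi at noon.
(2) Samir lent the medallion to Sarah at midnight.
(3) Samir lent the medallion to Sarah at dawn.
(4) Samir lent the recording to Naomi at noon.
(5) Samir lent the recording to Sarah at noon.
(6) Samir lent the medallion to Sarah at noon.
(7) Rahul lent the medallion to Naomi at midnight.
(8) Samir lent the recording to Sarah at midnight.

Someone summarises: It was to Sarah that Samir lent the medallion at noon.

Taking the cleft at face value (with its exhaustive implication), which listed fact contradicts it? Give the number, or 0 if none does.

1

The cleft puts "Sarah" in focus and presupposes the open proposition with agent = Samir, thing = the medallion, setting = at noon.
The exhaustive reading says no other recipient fits that background.
But fact (1) also has agent = Samir, thing = the medallion, setting = at noon, with recipient = Naomi — so the exhaustive reading fails.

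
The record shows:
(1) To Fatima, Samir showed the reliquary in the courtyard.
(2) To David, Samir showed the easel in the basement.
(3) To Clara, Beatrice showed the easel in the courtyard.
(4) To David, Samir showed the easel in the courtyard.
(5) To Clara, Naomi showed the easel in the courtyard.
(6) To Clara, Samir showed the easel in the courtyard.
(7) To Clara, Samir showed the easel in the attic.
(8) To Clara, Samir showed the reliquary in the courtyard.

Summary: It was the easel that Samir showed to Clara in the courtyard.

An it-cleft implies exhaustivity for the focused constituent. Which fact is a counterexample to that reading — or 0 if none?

The cleft puts "the easel" in focus and presupposes the open proposition with same agent, recipient, setting (Samir / Clara / in the courtyard).
Exhaustivity: the easel is the only thing satisfying that background.
But fact (8) also has same agent, recipient, setting (Samir / Clara / in the courtyard), with thing = the reliquary — so the exhaustive reading fails.

8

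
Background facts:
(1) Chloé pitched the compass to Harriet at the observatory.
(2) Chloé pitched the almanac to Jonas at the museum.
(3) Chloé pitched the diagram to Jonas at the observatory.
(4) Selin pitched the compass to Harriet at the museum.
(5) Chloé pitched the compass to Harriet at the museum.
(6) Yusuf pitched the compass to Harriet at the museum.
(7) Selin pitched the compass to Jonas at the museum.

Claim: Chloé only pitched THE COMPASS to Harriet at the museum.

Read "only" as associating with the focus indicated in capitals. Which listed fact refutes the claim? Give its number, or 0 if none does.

0

Focus (in capitals) is "the compass" — the thing. "Only" excludes alternative things while holding fixed same agent, recipient, setting (Chloé / Harriet / at the museum).
No fact matches same agent, recipient, setting (Chloé / Harriet / at the museum) with a different thing — every other fact differs on at least one backgrounded slot. So no fact refutes it.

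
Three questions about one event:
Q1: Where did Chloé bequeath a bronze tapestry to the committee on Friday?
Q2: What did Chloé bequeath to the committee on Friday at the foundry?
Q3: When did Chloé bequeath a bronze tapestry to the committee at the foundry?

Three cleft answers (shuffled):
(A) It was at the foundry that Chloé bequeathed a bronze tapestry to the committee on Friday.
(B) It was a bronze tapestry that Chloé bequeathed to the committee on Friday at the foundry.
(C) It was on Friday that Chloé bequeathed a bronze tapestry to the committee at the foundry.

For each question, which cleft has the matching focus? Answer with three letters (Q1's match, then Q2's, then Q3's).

Q1 asks about the location; cleft (A) focuses "at the foundry", which is the location — so Q1 → A.
Q2 asks about the direct object; cleft (B) focuses "a bronze tapestry", which is the direct object — so Q2 → B.
Q3 asks about the time; cleft (C) focuses "on Friday", which is the time — so Q3 → C.
Mapping: Q1→A, Q2→B, Q3→C.

ABC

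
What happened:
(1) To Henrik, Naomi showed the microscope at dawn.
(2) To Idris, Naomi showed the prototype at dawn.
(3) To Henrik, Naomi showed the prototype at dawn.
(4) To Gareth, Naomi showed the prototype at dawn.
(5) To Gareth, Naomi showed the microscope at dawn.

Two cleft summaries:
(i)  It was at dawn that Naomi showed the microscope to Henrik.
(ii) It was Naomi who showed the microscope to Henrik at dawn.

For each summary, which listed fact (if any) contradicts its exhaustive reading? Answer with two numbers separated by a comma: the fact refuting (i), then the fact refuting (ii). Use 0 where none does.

Summary (i) focuses "at dawn" (the setting); background Naomi as agent and the microscope as thing and Henrik as recipient. No fact matches that background with a different setting, so 0.
Summary (ii) focuses "Naomi" (the agent); background the microscope as thing and Henrik as recipient and at dawn as setting. No fact matches that background with a different agent, so 0.

0, 0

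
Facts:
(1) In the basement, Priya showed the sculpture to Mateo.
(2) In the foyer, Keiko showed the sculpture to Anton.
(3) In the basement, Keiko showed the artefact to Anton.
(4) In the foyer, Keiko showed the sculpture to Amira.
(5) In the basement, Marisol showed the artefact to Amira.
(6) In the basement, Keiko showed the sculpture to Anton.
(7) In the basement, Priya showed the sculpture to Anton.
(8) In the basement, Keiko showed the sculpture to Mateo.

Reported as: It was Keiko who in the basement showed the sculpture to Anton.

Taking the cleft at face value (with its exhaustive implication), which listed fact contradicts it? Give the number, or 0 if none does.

The cleft puts "Keiko" in focus and presupposes the open proposition with thing = the sculpture, recipient = Anton, setting = in the basement.
Exhaustivity: Keiko is the only agent satisfying that background.
Fact (7) shares the background but with agent = Priya; exhaustivity is violated.

7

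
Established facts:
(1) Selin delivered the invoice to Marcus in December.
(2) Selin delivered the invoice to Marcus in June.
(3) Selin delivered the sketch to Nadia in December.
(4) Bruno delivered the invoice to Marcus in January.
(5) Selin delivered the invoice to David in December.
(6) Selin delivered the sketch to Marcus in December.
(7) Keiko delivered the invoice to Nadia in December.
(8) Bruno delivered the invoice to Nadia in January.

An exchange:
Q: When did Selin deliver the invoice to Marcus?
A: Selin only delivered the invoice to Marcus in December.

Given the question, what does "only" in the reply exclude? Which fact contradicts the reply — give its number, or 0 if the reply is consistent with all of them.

The question "When did ...?" targets the setting, so in the reply the focus falls on "in December".
So "only" ranges over settings; the rest (Selin as agent and the invoice as thing and Marcus as recipient) is presupposed.
Fact (2) keeps Selin as agent and the invoice as thing and Marcus as recipient but has setting = in June; that refutes the reply.
(Fact (5) would refute a reading with focus on the recipient — but that is not what the question asks.)

2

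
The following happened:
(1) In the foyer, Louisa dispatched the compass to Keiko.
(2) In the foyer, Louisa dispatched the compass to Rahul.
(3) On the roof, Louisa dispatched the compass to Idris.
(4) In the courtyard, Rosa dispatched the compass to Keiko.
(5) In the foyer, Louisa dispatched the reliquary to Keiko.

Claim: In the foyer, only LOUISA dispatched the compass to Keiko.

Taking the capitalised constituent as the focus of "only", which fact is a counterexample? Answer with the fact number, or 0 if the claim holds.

0

Focus (in capitals) is "Louisa" — the agent. "Only" excludes alternative agents while holding fixed the compass as thing and Keiko as recipient and in the foyer as setting.
Every other fact changes something in the background, not just the agent. Nothing refutes the claim.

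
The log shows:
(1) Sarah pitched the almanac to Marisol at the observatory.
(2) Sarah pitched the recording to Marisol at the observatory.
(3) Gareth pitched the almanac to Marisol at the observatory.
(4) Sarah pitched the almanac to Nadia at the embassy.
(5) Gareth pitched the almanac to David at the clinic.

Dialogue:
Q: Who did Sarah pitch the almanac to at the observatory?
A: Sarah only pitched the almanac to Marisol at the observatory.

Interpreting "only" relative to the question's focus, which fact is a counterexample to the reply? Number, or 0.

0

Answering "Who did ... to ...?" puts focus on the recipient — here, "Marisol".
"Only" then excludes alternative recipients while the background — Sarah as agent and the almanac as thing and at the observatory as setting — is held fixed.
No fact keeps Sarah as agent and the almanac as thing and at the observatory as setting while changing the recipient; every other fact differs on something backgrounded. The reply stands.
(Fact (2) would refute a reading with focus on the thing — but that is not what the question asks.)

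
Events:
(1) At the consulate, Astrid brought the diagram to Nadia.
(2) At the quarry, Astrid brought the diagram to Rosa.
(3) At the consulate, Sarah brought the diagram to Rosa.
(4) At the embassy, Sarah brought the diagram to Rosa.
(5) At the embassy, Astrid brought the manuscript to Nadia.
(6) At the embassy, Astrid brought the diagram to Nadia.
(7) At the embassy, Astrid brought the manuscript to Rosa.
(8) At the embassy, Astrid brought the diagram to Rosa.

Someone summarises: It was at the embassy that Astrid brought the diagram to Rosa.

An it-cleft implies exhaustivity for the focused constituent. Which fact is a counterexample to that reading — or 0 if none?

2

The cleft puts "at the embassy" in focus and presupposes the open proposition with agent = Astrid, thing = the diagram, recipient = Rosa.
Exhaustivity: at the embassy is the only setting satisfying that background.
But fact (2) also has agent = Astrid, thing = the diagram, recipient = Rosa, with setting = at the quarry — so the exhaustive reading fails.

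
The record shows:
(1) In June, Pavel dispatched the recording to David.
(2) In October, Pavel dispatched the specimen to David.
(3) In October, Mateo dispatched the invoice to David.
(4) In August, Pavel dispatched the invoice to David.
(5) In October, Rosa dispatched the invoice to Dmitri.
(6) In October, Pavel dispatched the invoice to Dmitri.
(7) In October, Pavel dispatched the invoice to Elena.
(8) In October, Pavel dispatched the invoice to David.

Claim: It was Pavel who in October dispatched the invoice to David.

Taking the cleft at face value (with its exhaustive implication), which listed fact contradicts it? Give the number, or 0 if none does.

3

Focus of the cleft: "Pavel" (the agent). Presupposed background: thing = the invoice, recipient = David, setting = in October.
The exhaustive reading says no other agent fits that background.
But fact (3) also has thing = the invoice, recipient = David, setting = in October, with agent = Mateo — so the exhaustive reading fails.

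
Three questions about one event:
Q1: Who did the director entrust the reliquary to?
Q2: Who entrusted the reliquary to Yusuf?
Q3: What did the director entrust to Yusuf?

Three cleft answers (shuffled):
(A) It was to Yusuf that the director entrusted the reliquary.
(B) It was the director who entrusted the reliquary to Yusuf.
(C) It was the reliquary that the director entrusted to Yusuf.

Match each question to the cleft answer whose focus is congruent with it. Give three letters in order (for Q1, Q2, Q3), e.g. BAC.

Q1 asks about the recipient; cleft (A) focuses "to Yusuf", which is the recipient — so Q1 → A.
Q2 asks about the subject (agent); cleft (B) focuses "the director", which is the subject (agent) — so Q2 → B.
Q3 asks about the direct object; cleft (C) focuses "the reliquary", which is the direct object — so Q3 → C.
Mapping: Q1→A, Q2→B, Q3→C.

ABC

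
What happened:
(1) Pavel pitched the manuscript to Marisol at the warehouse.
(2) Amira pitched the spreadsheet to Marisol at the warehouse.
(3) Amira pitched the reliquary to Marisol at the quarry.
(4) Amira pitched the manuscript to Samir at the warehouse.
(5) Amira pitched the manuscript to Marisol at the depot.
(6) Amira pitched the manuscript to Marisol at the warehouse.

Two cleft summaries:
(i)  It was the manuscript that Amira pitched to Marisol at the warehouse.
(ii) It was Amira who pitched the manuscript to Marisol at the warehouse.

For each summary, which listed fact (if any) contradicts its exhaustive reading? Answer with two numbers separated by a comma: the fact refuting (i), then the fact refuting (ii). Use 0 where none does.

Summary (i) focuses "the manuscript" (the thing); background Amira as agent and Marisol as recipient and at the warehouse as setting. Fact (2) matches that background with thing = the spreadsheet — refutes (i).
Summary (ii) focuses "Amira" (the agent); background the manuscript as thing and Marisol as recipient and at the warehouse as setting. Fact (1) matches that background with agent = Pavel — refutes (ii).

2, 1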